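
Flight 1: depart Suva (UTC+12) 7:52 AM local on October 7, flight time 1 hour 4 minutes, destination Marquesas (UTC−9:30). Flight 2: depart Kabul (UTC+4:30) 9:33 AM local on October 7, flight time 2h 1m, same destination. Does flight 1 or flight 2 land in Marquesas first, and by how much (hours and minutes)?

the first, by 10 hours 8 minutes

Flight 1 in UTC: 7:52 AM − 12:00 = 7:52 PM on Oct 6.
+1 hour 4 minutes → arrive 8:56 PM UTC on Oct 6.
Flight 2 in UTC: 9:33 AM − 4:30 = 5:03 AM on Oct 7.
+2 hours and 1 minute → arrive 7:04 AM UTC on Oct 7.
Flight 1 lands earlier by 10 hours 8 minutes.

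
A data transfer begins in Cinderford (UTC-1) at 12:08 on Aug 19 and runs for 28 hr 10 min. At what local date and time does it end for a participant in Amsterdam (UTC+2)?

Amsterdam is 3:00 ahead of Cinderford.
After 28 hours 10 minutes it is 16:18 (Aug 20) in Cinderford.
Shift by the zone difference: 16:18 + 3:00 = 19:18 on Aug 20 in Amsterdam.

19:18 on Aug 20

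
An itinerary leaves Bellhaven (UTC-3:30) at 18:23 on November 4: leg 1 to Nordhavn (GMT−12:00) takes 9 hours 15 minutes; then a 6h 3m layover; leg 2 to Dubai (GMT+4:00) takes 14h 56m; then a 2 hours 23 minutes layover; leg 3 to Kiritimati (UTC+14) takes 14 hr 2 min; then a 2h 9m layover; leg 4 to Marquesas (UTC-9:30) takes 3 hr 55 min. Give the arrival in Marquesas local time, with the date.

17:06 on Nov 6

Convert departure to UTC: 18:23 + 3:30 = 21:53 UTC on Nov 4.
Add 9 hours 15 minutes leg 1 → 07:08 UTC (Nov 5).
Add 6 hours 3 minutes layover in Nordhavn → 13:11 UTC.
Add 14 hours and 56 minutes leg 2 → 04:07 UTC (Nov 6).
Add 2 hours 23 minutes layover in Dubai → 06:30 UTC.
Add 14 hours and 2 minutes leg 3 → 20:32 UTC.
Add 2 hours 9 minutes layover in Kiritimati → 22:41 UTC.
Add 3 hours 55 minutes leg 4 → 02:36 UTC (Nov 7).
Marquesas is UTC−9:30, so local arrival = 02:36 − 9:30 = 17:06 on Nov 6.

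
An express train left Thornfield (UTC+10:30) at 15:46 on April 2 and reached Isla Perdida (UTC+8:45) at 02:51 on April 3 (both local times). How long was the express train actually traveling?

Departure in UTC: 15:46 − 10:30 = 05:16 on Apr 2.
Arrival in UTC: 02:51 − 8:45 = 18:06 on Apr 2.
Elapsed = 18:06 − 05:16 = 12 hours 50 minutes.

12 hours 50 minutes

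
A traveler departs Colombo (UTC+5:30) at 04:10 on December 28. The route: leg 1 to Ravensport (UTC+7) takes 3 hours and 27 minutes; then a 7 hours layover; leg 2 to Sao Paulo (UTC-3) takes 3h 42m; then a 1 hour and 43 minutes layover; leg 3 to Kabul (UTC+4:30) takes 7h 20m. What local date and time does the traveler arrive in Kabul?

02:22 on December 29

Convert departure to UTC: 04:10 − 5:30 = 22:40 UTC on Dec 27.
Add 3 hours and 27 minutes leg 1 → 02:07 UTC (Dec 28).
Add 7 hours layover in Ravensport → 09:07 UTC.
Add 3 hours and 42 minutes leg 2 → 12:49 UTC.
Add 1 hour 43 minutes layover in Sao Paulo → 14:32 UTC.
Add 7 hours 20 minutes leg 3 → 21:52 UTC.
Kabul is UTC+4:30, so local arrival = 21:52 + 4:30 = 02:22 on Dec 29.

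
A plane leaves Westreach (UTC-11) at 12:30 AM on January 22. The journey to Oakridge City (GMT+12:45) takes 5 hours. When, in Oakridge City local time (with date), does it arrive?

Convert departure to UTC: 12:30 AM + 11:00 = 11:30 AM UTC on Jan 22.
Add 5 hours travel time → 4:30 PM UTC.
Oakridge City is UTC+12:45, so local arrival = 4:30 PM + 12:45 = 5:15 AM on Jan 23.

5:15 AM on January 23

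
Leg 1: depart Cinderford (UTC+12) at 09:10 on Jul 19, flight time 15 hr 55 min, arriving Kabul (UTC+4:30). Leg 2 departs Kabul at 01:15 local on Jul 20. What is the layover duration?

7 hours 40 minutes

Convert departure to UTC: 09:10 − 12:00 = 21:10 UTC on Jul 18.
Add 15 hours and 55 minutes flight time → 13:05 UTC (Jul 19).
Kabul is UTC+4:30, so local arrival = 13:05 + 4:30 = 17:35 on Jul 19.
Layover = 01:15 − 17:35 (+1 day) = 7 hours 40 minutes.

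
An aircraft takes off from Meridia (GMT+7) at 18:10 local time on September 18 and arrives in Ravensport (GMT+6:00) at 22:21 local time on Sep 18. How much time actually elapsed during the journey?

5 hours 11 minutes

Ravensport is 1:00 behind Meridia.
Clock-face elapsed time (ignoring zones) is 4 hours 11 minutes.
Actual elapsed = 4 hours 11 minutes + 1:00 = 5 hours 11 minutes.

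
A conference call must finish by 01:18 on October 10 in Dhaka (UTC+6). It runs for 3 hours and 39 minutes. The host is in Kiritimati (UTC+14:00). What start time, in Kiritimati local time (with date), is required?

05:39 on October 10

Target end time in UTC: 01:18 − 6:00 = 19:18 on Oct 9.
Subtract 3 hours and 39 minutes → start 15:39 UTC on Oct 9.
Kiritimati is UTC+14:00: 15:39 + 14:00 = 05:39 on Oct 10.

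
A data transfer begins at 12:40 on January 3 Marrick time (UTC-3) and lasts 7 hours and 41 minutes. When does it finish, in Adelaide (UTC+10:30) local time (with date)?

09:51 on Jan 4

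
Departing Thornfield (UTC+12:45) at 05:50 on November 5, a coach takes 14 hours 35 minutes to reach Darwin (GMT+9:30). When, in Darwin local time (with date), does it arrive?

17:10 on November 5

Convert departure to UTC: 05:50 − 12:45 = 17:05 UTC on Nov 4.
Add 14 hours 35 minutes travel time → 07:40 UTC (Nov 5).
Darwin is UTC+9:30, so local arrival = 07:40 + 9:30 = 17:10 on Nov 5.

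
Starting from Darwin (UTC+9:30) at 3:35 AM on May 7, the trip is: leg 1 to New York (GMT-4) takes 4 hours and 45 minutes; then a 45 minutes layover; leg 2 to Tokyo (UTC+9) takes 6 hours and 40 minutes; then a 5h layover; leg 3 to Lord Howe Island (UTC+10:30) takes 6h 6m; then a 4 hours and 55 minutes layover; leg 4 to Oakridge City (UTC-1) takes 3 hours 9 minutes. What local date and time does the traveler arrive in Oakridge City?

12:25 AM on May 8

Convert departure to UTC: 3:35 AM − 9:30 = 6:05 PM UTC on May 6.
Add 4 hours 45 minutes leg 1 → 10:50 PM UTC.
Add 45 minutes layover in New York → 11:35 PM UTC.
Add 6 hours and 40 minutes leg 2 → 6:15 AM UTC (May 7).
Add 5 hours layover in Tokyo → 11:15 AM UTC.
Add 6 hours 6 minutes leg 3 → 5:21 PM UTC.
Add 4 hours 55 minutes layover in Lord Howe Island → 10:16 PM UTC.
Add 3 hours 9 minutes leg 4 → 1:25 AM UTC (May 8).
Oakridge City is UTC−1:00, so local arrival = 1:25 AM − 1:00 = 12:25 AM on May 8.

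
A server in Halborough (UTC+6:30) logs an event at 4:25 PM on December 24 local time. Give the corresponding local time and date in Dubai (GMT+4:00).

In UTC: 4:25 PM − 6:30 = 9:55 AM on Dec 24.
Dubai is UTC+4:00: 9:55 AM + 4:00 = 1:55 PM on Dec 24.

1:55 PM on December 24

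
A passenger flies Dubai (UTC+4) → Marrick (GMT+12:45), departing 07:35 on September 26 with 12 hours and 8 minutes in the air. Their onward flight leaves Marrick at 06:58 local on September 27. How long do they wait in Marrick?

2 hours 30 minutes

Convert departure to UTC: 07:35 − 4:00 = 03:35 UTC on Sep 26.
Add 12 hours and 8 minutes flight time → 15:43 UTC.
Marrick is UTC+12:45, so local arrival = 15:43 + 12:45 = 04:28 on Sep 27.
Layover = 06:58 − 04:28 = 2 hours 30 minutes.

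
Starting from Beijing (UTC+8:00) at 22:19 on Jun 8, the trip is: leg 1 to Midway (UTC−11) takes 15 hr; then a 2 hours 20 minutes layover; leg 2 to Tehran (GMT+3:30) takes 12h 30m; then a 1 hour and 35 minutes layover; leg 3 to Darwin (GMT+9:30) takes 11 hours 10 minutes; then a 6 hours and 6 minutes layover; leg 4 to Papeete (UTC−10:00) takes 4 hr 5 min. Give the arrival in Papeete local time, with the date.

Convert departure to UTC: 22:19 − 8:00 = 14:19 UTC on Jun 8.
Add 15 hours leg 1 → 05:19 UTC (Jun 9).
Add 2 hours 20 minutes layover in Midway → 07:39 UTC.
Add 12 hours and 30 minutes leg 2 → 20:09 UTC.
Add 1 hour and 35 minutes layover in Tehran → 21:44 UTC.
Add 11 hours and 10 minutes leg 3 → 08:54 UTC (Jun 10).
Add 6 hours 6 minutes layover in Darwin → 15:00 UTC.
Add 4 hours 5 minutes leg 4 → 19:05 UTC.
Papeete is UTC−10:00, so local arrival = 19:05 − 10:00 = 09:05 on Jun 10.

09:05 on June 10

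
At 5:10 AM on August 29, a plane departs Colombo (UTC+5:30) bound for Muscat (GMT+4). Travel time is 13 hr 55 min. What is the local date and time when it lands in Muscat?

5:35 PM on Aug 29

Convert departure to UTC: 5:10 AM − 5:30 = 11:40 PM UTC on Aug 28.
Add 13 hours and 55 minutes travel time → 1:35 PM UTC (Aug 29).
Muscat is UTC+4:00, so local arrival = 1:35 PM + 4:00 = 5:35 PM on Aug 29.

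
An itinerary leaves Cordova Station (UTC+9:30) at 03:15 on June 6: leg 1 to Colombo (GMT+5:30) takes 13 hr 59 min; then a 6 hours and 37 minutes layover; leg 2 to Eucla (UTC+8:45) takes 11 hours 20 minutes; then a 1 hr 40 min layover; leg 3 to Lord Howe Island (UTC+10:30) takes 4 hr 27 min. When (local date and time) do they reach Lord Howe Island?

Convert departure to UTC: 03:15 − 9:30 = 17:45 UTC on Jun 5.
Add 13 hours 59 minutes leg 1 → 07:44 UTC (Jun 6).
Add 6 hours 37 minutes layover in Colombo → 14:21 UTC.
Add 11 hours and 20 minutes leg 2 → 01:41 UTC (Jun 7).
Add 1 hour 40 minutes layover in Eucla → 03:21 UTC.
Add 4 hours 27 minutes leg 3 → 07:48 UTC.
Lord Howe Island is UTC+10:30, so local arrival = 07:48 + 10:30 = 18:18 on Jun 7.

18:18 on June 7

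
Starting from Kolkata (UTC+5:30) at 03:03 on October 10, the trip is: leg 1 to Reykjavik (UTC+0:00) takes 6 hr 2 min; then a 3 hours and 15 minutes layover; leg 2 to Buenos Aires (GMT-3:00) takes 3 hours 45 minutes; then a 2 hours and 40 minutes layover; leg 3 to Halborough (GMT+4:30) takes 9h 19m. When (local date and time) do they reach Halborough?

03:04 on Oct 11

Convert departure to UTC: 03:03 − 5:30 = 21:33 UTC on Oct 9.
Add 6 hours and 2 minutes leg 1 → 03:35 UTC (Oct 10).
Add 3 hours 15 minutes layover in Reykjavik → 06:50 UTC.
Add 3 hours 45 minutes leg 2 → 10:35 UTC.
Add 2 hours and 40 minutes layover in Buenos Aires → 13:15 UTC.
Add 9 hours 19 minutes leg 3 → 22:34 UTC.
Halborough is UTC+4:30, so local arrival = 22:34 + 4:30 = 03:04 on Oct 11.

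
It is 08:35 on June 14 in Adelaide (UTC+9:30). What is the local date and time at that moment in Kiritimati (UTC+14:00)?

13:05 on June 14

In UTC: 08:35 − 9:30 = 23:05 on Jun 13.
Kiritimati is UTC+14:00: 23:05 + 14:00 = 13:05 on Jun 14.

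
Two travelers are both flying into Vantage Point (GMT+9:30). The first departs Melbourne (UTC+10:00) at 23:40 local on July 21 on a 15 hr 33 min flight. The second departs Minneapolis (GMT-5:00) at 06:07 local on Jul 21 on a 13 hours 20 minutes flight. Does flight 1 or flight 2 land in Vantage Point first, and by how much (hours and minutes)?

the second, by 4 hours 46 minutes

Flight 1 in UTC: 23:40 − 10:00 = 13:40 on Jul 21.
+15 hours 33 minutes → arrive 05:13 UTC on Jul 22.
Flight 2 in UTC: 06:07 + 5:00 = 11:07 on Jul 21.
+13 hours and 20 minutes → arrive 00:27 UTC on Jul 22.
Flight 2 lands earlier by 4 hours 46 minutes.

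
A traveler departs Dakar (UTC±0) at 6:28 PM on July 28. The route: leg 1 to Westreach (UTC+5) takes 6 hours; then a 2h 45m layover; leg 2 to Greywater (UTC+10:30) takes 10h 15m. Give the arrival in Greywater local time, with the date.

Dakar is at UTC+0, so departure is already 6:28 PM UTC on Jul 28.
Add 6 hours leg 1 → 12:28 AM UTC (Jul 29).
Add 2 hours and 45 minutes layover in Westreach → 3:13 AM UTC.
Add 10 hours 15 minutes leg 2 → 1:28 PM UTC.
Greywater is UTC+10:30, so local arrival = 1:28 PM + 10:30 = 11:58 PM on Jul 29.

11:58 PM on Jul 29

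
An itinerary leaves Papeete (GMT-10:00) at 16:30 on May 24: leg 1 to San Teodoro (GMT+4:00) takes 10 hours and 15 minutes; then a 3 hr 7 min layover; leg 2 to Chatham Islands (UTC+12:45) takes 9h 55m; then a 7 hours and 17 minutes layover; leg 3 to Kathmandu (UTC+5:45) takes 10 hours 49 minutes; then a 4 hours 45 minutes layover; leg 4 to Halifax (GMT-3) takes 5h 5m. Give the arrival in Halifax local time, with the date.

02:43 on May 27

Convert departure to UTC: 16:30 + 10:00 = 02:30 UTC on May 25.
Add 10 hours and 15 minutes leg 1 → 12:45 UTC.
Add 3 hours and 7 minutes layover in San Teodoro → 15:52 UTC.
Add 9 hours 55 minutes leg 2 → 01:47 UTC (May 26).
Add 7 hours and 17 minutes layover in Chatham Islands → 09:04 UTC.
Add 10 hours and 49 minutes leg 3 → 19:53 UTC.
Add 4 hours 45 minutes layover in Kathmandu → 00:38 UTC (May 27).
Add 5 hours and 5 minutes leg 4 → 05:43 UTC.
Halifax is UTC−3:00, so local arrival = 05:43 − 3:00 = 02:43 on May 27.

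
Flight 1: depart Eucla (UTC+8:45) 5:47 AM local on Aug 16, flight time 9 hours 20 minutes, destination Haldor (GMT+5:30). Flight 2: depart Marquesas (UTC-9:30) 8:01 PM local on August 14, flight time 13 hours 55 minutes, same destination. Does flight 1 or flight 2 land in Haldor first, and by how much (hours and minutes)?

Flight 1 in UTC: 5:47 AM − 8:45 = 9:02 PM on Aug 15.
+9 hours 20 minutes → arrive 6:22 AM UTC on Aug 16.
Flight 2 in UTC: 8:01 PM + 9:30 = 5:31 AM on Aug 15.
+13 hours and 55 minutes → arrive 7:26 PM UTC on Aug 15.
Flight 2 lands earlier by 10 hours 56 minutes.

the second, by 10 hours 56 minutes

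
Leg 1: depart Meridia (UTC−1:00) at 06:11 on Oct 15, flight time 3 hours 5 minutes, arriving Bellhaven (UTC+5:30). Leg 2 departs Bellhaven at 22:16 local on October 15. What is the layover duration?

Convert departure to UTC: 06:11 + 1:00 = 07:11 UTC on Oct 15.
Add 3 hours and 5 minutes flight time → 10:16 UTC.
Bellhaven is UTC+5:30, so local arrival = 10:16 + 5:30 = 15:46 on Oct 15.
Layover = 22:16 − 15:46 = 6 hours 30 minutes.

6 hours 30 minutes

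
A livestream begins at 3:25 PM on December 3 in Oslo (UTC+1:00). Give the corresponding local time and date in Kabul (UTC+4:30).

6:55 PM on December 3

In UTC: 3:25 PM − 1:00 = 2:25 PM on Dec 3.
Kabul is UTC+4:30: 2:25 PM + 4:30 = 6:55 PM on Dec 3.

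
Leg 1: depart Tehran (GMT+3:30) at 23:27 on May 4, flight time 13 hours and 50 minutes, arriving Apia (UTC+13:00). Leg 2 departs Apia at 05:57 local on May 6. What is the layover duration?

7 hours 10 minutes

Convert departure to UTC: 23:27 − 3:30 = 19:57 UTC on May 4.
Add 13 hours 50 minutes flight time → 09:47 UTC (May 5).
Apia is UTC+13:00, so local arrival = 09:47 + 13:00 = 22:47 on May 5.
Layover = 05:57 − 22:47 (+1 day) = 7 hours 10 minutes.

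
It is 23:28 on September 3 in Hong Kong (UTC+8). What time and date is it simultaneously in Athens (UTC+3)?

18:28 on Sep 3

Athens is 5:00 behind Hong Kong.
Shift by the zone difference: 23:28 − 5:00 = 18:28 on Sep 3 in Athens.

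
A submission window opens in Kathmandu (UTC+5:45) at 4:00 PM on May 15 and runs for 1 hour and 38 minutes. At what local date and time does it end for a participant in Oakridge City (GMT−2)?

Oakridge City is 7:45 behind Kathmandu.
After 1 hour and 38 minutes it is 5:38 PM in Kathmandu.
Shift by the zone difference: 5:38 PM − 7:45 = 9:53 AM on May 15 in Oakridge City.

9:53 AM on May 15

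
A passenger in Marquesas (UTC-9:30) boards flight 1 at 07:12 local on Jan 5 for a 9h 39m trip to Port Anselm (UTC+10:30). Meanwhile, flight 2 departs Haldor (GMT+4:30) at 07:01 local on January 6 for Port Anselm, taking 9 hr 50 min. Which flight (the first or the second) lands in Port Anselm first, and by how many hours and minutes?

the first, by 10 hours

Flight 1 in UTC: 07:12 + 9:30 = 16:42 on Jan 5.
+9 hours and 39 minutes → arrive 02:21 UTC on Jan 6.
Flight 2 in UTC: 07:01 − 4:30 = 02:31 on Jan 6.
+9 hours and 50 minutes → arrive 12:21 UTC on Jan 6.
Flight 1 lands earlier by 10 hours.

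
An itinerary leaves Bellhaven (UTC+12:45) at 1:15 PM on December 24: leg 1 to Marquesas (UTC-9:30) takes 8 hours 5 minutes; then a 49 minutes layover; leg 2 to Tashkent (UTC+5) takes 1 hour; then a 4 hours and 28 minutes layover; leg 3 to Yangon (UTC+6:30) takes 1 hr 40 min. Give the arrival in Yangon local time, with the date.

11:02 PM on December 24

Convert departure to UTC: 1:15 PM − 12:45 = 12:30 AM UTC on Dec 24.
Add 8 hours 5 minutes leg 1 → 8:35 AM UTC.
Add 49 minutes layover in Marquesas → 9:24 AM UTC.
Add 1 hour leg 2 → 10:24 AM UTC.
Add 4 hours and 28 minutes layover in Tashkent → 2:52 PM UTC.
Add 1 hour 40 minutes leg 3 → 4:32 PM UTC.
Yangon is UTC+6:30, so local arrival = 4:32 PM + 6:30 = 11:02 PM on Dec 24.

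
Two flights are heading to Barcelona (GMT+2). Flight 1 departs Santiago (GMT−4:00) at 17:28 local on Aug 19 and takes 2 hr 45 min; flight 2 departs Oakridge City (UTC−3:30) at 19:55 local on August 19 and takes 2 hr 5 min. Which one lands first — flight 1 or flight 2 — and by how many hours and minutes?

Flight 1 in UTC: 17:28 + 4:00 = 21:28 on Aug 19.
+2 hours 45 minutes → arrive 00:13 UTC on Aug 20.
Flight 2 in UTC: 19:55 + 3:30 = 23:25 on Aug 19.
+2 hours and 5 minutes → arrive 01:30 UTC on Aug 20.
Flight 1 lands earlier by 1 hour 17 minutes.

the first, by 1 hour 17 minutes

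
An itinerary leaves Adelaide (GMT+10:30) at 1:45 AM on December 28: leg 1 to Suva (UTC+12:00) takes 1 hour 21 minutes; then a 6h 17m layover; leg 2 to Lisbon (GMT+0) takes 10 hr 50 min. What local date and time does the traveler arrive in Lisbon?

9:43 AM on Dec 28

Convert departure to UTC: 1:45 AM − 10:30 = 3:15 PM UTC on Dec 27.
Add 1 hour and 21 minutes leg 1 → 4:36 PM UTC.
Add 6 hours 17 minutes layover in Suva → 10:53 PM UTC.
Add 10 hours and 50 minutes leg 2 → 9:43 AM UTC (Dec 28).
Lisbon is UTC+0, so local arrival is the same: 9:43 AM on Dec 28.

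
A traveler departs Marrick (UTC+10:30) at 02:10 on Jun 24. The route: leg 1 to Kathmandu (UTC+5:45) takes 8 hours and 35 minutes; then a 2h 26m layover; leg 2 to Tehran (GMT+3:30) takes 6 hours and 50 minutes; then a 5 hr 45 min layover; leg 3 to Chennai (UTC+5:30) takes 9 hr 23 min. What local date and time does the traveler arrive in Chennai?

06:09 on June 25

Convert departure to UTC: 02:10 − 10:30 = 15:40 UTC on Jun 23.
Add 8 hours and 35 minutes leg 1 → 00:15 UTC (Jun 24).
Add 2 hours 26 minutes layover in Kathmandu → 02:41 UTC.
Add 6 hours 50 minutes leg 2 → 09:31 UTC.
Add 5 hours 45 minutes layover in Tehran → 15:16 UTC.
Add 9 hours 23 minutes leg 3 → 00:39 UTC (Jun 25).
Chennai is UTC+5:30, so local arrival = 00:39 + 5:30 = 06:09 on Jun 25.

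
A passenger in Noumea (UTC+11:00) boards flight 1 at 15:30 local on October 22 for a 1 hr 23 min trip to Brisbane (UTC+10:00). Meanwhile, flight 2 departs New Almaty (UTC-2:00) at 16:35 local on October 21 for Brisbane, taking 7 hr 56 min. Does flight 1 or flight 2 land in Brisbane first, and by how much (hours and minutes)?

Flight 1 in UTC: 15:30 − 11:00 = 04:30 on Oct 22.
+1 hour 23 minutes → arrive 05:53 UTC on Oct 22.
Flight 2 in UTC: 16:35 + 2:00 = 18:35 on Oct 21.
+7 hours 56 minutes → arrive 02:31 UTC on Oct 22.
Flight 2 lands earlier by 3 hours 22 minutes.

the second, by 3 hours 22 minutes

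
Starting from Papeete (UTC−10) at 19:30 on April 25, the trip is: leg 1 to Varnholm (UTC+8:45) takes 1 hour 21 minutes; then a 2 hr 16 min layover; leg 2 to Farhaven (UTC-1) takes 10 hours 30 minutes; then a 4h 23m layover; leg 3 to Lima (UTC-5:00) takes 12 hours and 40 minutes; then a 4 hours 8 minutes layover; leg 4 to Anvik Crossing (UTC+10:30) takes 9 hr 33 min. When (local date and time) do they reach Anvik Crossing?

12:51 on Apr 28

Convert departure to UTC: 19:30 + 10:00 = 05:30 UTC on Apr 26.
Add 1 hour 21 minutes leg 1 → 06:51 UTC.
Add 2 hours and 16 minutes layover in Varnholm → 09:07 UTC.
Add 10 hours and 30 minutes leg 2 → 19:37 UTC.
Add 4 hours and 23 minutes layover in Farhaven → 00:00 UTC (Apr 27).
Add 12 hours and 40 minutes leg 3 → 12:40 UTC.
Add 4 hours 8 minutes layover in Lima → 16:48 UTC.
Add 9 hours 33 minutes leg 4 → 02:21 UTC (Apr 28).
Anvik Crossing is UTC+10:30, so local arrival = 02:21 + 10:30 = 12:51 on Apr 28.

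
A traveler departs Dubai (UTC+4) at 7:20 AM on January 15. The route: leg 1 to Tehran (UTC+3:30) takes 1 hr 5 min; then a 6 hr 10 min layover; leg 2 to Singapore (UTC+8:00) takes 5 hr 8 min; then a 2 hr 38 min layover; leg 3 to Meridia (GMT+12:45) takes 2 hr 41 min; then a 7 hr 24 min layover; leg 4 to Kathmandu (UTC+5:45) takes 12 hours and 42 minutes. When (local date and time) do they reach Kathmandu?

10:53 PM on January 16

Convert departure to UTC: 7:20 AM − 4:00 = 3:20 AM UTC on Jan 15.
Add 1 hour 5 minutes leg 1 → 4:25 AM UTC.
Add 6 hours 10 minutes layover in Tehran → 10:35 AM UTC.
Add 5 hours 8 minutes leg 2 → 3:43 PM UTC.
Add 2 hours 38 minutes layover in Singapore → 6:21 PM UTC.
Add 2 hours and 41 minutes leg 3 → 9:02 PM UTC.
Add 7 hours 24 minutes layover in Meridia → 4:26 AM UTC (Jan 16).
Add 12 hours 42 minutes leg 4 → 5:08 PM UTC.
Kathmandu is UTC+5:45, so local arrival = 5:08 PM + 5:45 = 10:53 PM on Jan 16.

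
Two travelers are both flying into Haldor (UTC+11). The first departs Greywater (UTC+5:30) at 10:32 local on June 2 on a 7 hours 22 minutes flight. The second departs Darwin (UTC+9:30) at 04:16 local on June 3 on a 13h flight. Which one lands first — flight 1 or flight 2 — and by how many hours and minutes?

the first, by 19 hours 22 minutes

Flight 1 in UTC: 10:32 − 5:30 = 05:02 on Jun 2.
+7 hours and 22 minutes → arrive 12:24 UTC on Jun 2.
Flight 2 in UTC: 04:16 − 9:30 = 18:46 on Jun 2.
+13 hours → arrive 07:46 UTC on Jun 3.
Flight 1 lands earlier by 19 hours 22 minutes.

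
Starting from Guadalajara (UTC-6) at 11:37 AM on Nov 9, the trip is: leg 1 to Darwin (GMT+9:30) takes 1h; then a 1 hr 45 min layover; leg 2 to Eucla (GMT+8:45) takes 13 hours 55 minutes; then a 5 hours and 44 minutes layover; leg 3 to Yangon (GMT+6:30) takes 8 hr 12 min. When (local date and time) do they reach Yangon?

Convert departure to UTC: 11:37 AM + 6:00 = 5:37 PM UTC on Nov 9.
Add 1 hour leg 1 → 6:37 PM UTC.
Add 1 hour 45 minutes layover in Darwin → 8:22 PM UTC.
Add 13 hours and 55 minutes leg 2 → 10:17 AM UTC (Nov 10).
Add 5 hours and 44 minutes layover in Eucla → 4:01 PM UTC.
Add 8 hours 12 minutes leg 3 → 12:13 AM UTC (Nov 11).
Yangon is UTC+6:30, so local arrival = 12:13 AM + 6:30 = 6:43 AM on Nov 11.

6:43 AM on November 11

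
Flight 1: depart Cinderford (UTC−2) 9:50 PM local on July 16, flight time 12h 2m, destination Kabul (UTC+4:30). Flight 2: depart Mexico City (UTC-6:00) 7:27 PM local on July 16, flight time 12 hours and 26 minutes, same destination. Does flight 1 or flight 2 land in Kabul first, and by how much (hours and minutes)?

Flight 1 in UTC: 9:50 PM + 2:00 = 11:50 PM on Jul 16.
+12 hours 2 minutes → arrive 11:52 AM UTC on Jul 17.
Flight 2 in UTC: 7:27 PM + 6:00 = 1:27 AM on Jul 17.
+12 hours 26 minutes → arrive 1:53 PM UTC on Jul 17.
Flight 1 lands earlier by 2 hours 1 minute.

the first, by 2 hours 1 minute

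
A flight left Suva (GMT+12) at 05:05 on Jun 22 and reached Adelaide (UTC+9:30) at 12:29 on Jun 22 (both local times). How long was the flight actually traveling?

9 hours 54 minutes

Departure in UTC: 05:05 − 12:00 = 17:05 on Jun 21.
Arrival in UTC: 12:29 − 9:30 = 02:59 on Jun 22.
Elapsed = 02:59 − 17:05 (+1 day) = 9 hours 54 minutes.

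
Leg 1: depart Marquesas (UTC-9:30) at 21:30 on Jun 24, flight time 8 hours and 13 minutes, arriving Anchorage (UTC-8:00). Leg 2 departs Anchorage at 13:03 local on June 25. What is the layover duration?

5 hours 50 minutes

Convert departure to UTC: 21:30 + 9:30 = 07:00 UTC on Jun 25.
Add 8 hours and 13 minutes flight time → 15:13 UTC.
Anchorage is UTC−8:00, so local arrival = 15:13 − 8:00 = 07:13 on Jun 25.
Layover = 13:03 − 07:13 = 5 hours 50 minutes.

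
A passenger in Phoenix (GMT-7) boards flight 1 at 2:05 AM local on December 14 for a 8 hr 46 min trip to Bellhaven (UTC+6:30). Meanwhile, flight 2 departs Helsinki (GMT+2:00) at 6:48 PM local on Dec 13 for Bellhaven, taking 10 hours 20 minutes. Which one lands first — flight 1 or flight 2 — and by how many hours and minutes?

the second, by 14 hours 43 minutes

Flight 1 in UTC: 2:05 AM + 7:00 = 9:05 AM on Dec 14.
+8 hours 46 minutes → arrive 5:51 PM UTC on Dec 14.
Flight 2 in UTC: 6:48 PM − 2:00 = 4:48 PM on Dec 13.
+10 hours and 20 minutes → arrive 3:08 AM UTC on Dec 14.
Flight 2 lands earlier by 14 hours 43 minutes.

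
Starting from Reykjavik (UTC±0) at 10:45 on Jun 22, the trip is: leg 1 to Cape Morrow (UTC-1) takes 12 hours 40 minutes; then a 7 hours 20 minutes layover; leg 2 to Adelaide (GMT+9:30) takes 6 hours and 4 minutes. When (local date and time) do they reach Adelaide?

Reykjavik is at UTC+0, so departure is already 10:45 UTC on Jun 22.
Add 12 hours and 40 minutes leg 1 → 23:25 UTC.
Add 7 hours and 20 minutes layover in Cape Morrow → 06:45 UTC (Jun 23).
Add 6 hours 4 minutes leg 2 → 12:49 UTC.
Adelaide is UTC+9:30, so local arrival = 12:49 + 9:30 = 22:19 on Jun 23.

22:19 on June 23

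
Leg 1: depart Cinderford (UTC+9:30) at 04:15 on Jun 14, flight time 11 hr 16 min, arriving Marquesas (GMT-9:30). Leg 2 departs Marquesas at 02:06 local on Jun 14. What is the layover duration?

Convert departure to UTC: 04:15 − 9:30 = 18:45 UTC on Jun 13.
Add 11 hours and 16 minutes flight time → 06:01 UTC (Jun 14).
Marquesas is UTC−9:30, so local arrival = 06:01 − 9:30 = 20:31 on Jun 13.
Layover = 02:06 − 20:31 (+1 day) = 5 hours 35 minutes.

5 hours 35 minutes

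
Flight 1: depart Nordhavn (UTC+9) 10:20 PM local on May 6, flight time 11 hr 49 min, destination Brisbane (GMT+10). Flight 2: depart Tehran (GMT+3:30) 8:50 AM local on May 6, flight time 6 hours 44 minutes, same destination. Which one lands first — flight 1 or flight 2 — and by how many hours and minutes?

Flight 1 in UTC: 10:20 PM − 9:00 = 1:20 PM on May 6.
+11 hours and 49 minutes → arrive 1:09 AM UTC on May 7.
Flight 2 in UTC: 8:50 AM − 3:30 = 5:20 AM on May 6.
+6 hours and 44 minutes → arrive 12:04 PM UTC on May 6.
Flight 2 lands earlier by 13 hours 5 minutes.

the second, by 13 hours 5 minutes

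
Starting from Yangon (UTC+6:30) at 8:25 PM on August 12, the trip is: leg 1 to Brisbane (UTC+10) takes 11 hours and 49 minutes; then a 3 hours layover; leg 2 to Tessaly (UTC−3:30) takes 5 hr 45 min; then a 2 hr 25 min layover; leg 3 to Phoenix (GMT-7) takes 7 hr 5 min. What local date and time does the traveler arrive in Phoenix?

12:59 PM on August 13

Convert departure to UTC: 8:25 PM − 6:30 = 1:55 PM UTC on Aug 12.
Add 11 hours and 49 minutes leg 1 → 1:44 AM UTC (Aug 13).
Add 3 hours layover in Brisbane → 4:44 AM UTC.
Add 5 hours 45 minutes leg 2 → 10:29 AM UTC.
Add 2 hours 25 minutes layover in Tessaly → 12:54 PM UTC.
Add 7 hours 5 minutes leg 3 → 7:59 PM UTC.
Phoenix is UTC−7:00, so local arrival = 7:59 PM − 7:00 = 12:59 PM on Aug 13.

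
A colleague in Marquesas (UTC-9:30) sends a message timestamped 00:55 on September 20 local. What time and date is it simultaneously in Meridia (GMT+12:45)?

23:10 on Sep 20

Meridia is 22:15 ahead of Marquesas.
Shift by the zone difference: 00:55 + 22:15 = 23:10 on Sep 20 in Meridia.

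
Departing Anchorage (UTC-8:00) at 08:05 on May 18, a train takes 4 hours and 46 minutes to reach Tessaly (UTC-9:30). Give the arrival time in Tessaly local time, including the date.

Convert departure to UTC: 08:05 + 8:00 = 16:05 UTC on May 18.
Add 4 hours 46 minutes travel time → 20:51 UTC.
Tessaly is UTC−9:30, so local arrival = 20:51 − 9:30 = 11:21 on May 18.

11:21 on May 18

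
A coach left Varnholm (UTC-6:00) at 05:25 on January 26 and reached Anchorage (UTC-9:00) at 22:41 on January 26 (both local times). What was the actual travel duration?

Departure in UTC: 05:25 + 6:00 = 11:25 on Jan 26.
Arrival in UTC: 22:41 + 9:00 = 07:41 on Jan 27.
Elapsed = 07:41 − 11:25 (+1 day) = 20 hours 16 minutes.

20 hours 16 minutes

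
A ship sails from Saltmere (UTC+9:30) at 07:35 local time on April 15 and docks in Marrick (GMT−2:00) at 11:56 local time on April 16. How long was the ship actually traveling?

39 hours 51 minutes

Marrick is 11:30 behind Saltmere.
Clock-face elapsed time (ignoring zones) is 28 hours 21 minutes.
Actual elapsed = 28 hours 21 minutes + 11:30 = 39 hours 51 minutes.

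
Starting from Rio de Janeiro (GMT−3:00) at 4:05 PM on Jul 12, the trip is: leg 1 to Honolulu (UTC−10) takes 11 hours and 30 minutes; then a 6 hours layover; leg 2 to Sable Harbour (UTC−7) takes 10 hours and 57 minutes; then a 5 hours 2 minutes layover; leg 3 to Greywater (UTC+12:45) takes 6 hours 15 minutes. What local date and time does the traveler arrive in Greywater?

Convert departure to UTC: 4:05 PM + 3:00 = 7:05 PM UTC on Jul 12.
Add 11 hours and 30 minutes leg 1 → 6:35 AM UTC (Jul 13).
Add 6 hours layover in Honolulu → 12:35 PM UTC.
Add 10 hours and 57 minutes leg 2 → 11:32 PM UTC.
Add 5 hours 2 minutes layover in Sable Harbour → 4:34 AM UTC (Jul 14).
Add 6 hours and 15 minutes leg 3 → 10:49 AM UTC.
Greywater is UTC+12:45, so local arrival = 10:49 AM + 12:45 = 11:34 PM on Jul 14.

11:34 PM on July 14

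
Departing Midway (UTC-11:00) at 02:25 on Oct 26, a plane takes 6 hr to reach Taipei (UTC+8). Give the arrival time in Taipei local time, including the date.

03:25 on Oct 27

Taipei is 19:00 ahead of Midway.
After 6 hours it is 08:25 in Midway.
Shift by the zone difference: 08:25 + 19:00 = 03:25 on Oct 27 in Taipei.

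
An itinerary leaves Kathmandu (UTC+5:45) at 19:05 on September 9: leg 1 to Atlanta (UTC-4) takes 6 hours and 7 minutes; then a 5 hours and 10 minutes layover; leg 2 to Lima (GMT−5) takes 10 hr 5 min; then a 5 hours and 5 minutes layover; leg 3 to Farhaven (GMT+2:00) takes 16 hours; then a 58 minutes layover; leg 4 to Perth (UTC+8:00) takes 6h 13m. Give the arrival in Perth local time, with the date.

22:58 on September 11

Convert departure to UTC: 19:05 − 5:45 = 13:20 UTC on Sep 9.
Add 6 hours and 7 minutes leg 1 → 19:27 UTC.
Add 5 hours 10 minutes layover in Atlanta → 00:37 UTC (Sep 10).
Add 10 hours 5 minutes leg 2 → 10:42 UTC.
Add 5 hours 5 minutes layover in Lima → 15:47 UTC.
Add 16 hours leg 3 → 07:47 UTC (Sep 11).
Add 58 minutes layover in Farhaven → 08:45 UTC.
Add 6 hours and 13 minutes leg 4 → 14:58 UTC.
Perth is UTC+8:00, so local arrival = 14:58 + 8:00 = 22:58 on Sep 11.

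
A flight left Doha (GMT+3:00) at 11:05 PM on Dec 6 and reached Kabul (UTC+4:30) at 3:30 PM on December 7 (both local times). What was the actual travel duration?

Kabul is 1:30 ahead of Doha.
Clock-face elapsed time (ignoring zones) is 16 hours 25 minutes.
Actual elapsed = 16 hours 25 minutes − 1:30 = 14 hours 55 minutes.

14 hours 55 minutes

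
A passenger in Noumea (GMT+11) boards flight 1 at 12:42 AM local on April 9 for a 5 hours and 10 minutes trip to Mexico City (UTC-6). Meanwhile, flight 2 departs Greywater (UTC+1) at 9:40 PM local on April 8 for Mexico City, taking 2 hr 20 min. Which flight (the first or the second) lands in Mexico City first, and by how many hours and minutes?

the first, by 4 hours 8 minutes

Flight 1 in UTC: 12:42 AM − 11:00 = 1:42 PM on Apr 8.
+5 hours 10 minutes → arrive 6:52 PM UTC on Apr 8.
Flight 2 in UTC: 9:40 PM − 1:00 = 8:40 PM on Apr 8.
+2 hours and 20 minutes → arrive 11:00 PM UTC on Apr 8.
Flight 1 lands earlier by 4 hours 8 minutes.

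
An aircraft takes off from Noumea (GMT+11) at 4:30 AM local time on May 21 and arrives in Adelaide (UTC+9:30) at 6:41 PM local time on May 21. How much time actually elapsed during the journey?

15 hours 41 minutes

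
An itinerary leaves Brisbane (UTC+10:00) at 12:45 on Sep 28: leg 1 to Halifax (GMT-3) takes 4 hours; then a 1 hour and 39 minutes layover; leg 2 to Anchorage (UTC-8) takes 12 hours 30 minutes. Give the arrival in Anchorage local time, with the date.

Convert departure to UTC: 12:45 − 10:00 = 02:45 UTC on Sep 28.
Add 4 hours leg 1 → 06:45 UTC.
Add 1 hour 39 minutes layover in Halifax → 08:24 UTC.
Add 12 hours and 30 minutes leg 2 → 20:54 UTC.
Anchorage is UTC−8:00, so local arrival = 20:54 − 8:00 = 12:54 on Sep 28.

12:54 on Sep 28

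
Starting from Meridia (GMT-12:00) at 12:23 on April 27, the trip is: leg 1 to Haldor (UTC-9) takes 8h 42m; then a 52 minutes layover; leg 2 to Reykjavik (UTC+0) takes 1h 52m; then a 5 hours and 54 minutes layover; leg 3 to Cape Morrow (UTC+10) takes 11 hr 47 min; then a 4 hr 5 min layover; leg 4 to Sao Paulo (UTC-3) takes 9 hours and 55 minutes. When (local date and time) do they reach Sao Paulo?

Convert departure to UTC: 12:23 + 12:00 = 00:23 UTC on Apr 28.
Add 8 hours and 42 minutes leg 1 → 09:05 UTC.
Add 52 minutes layover in Haldor → 09:57 UTC.
Add 1 hour 52 minutes leg 2 → 11:49 UTC.
Add 5 hours 54 minutes layover in Reykjavik → 17:43 UTC.
Add 11 hours 47 minutes leg 3 → 05:30 UTC (Apr 29).
Add 4 hours 5 minutes layover in Cape Morrow → 09:35 UTC.
Add 9 hours 55 minutes leg 4 → 19:30 UTC.
Sao Paulo is UTC−3:00, so local arrival = 19:30 − 3:00 = 16:30 on Apr 29.

16:30 on Apr 29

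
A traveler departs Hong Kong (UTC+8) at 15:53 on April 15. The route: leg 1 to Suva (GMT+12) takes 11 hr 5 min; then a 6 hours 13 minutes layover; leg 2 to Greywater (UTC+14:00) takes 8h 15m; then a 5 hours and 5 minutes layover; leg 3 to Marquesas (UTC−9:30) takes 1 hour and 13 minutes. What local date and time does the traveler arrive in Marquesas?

06:14 on April 16

Convert departure to UTC: 15:53 − 8:00 = 07:53 UTC on Apr 15.
Add 11 hours and 5 minutes leg 1 → 18:58 UTC.
Add 6 hours and 13 minutes layover in Suva → 01:11 UTC (Apr 16).
Add 8 hours 15 minutes leg 2 → 09:26 UTC.
Add 5 hours 5 minutes layover in Greywater → 14:31 UTC.
Add 1 hour 13 minutes leg 3 → 15:44 UTC.
Marquesas is UTC−9:30, so local arrival = 15:44 − 9:30 = 06:14 on Apr 16.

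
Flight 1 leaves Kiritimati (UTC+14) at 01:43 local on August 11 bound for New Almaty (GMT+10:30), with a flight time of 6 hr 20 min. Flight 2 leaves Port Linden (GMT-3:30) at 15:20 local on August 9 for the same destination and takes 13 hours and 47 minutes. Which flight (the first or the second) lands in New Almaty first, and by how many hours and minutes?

Flight 1 in UTC: 01:43 − 14:00 = 11:43 on Aug 10.
+6 hours and 20 minutes → arrive 18:03 UTC on Aug 10.
Flight 2 in UTC: 15:20 + 3:30 = 18:50 on Aug 9.
+13 hours 47 minutes → arrive 08:37 UTC on Aug 10.
Flight 2 lands earlier by 9 hours 26 minutes.

the second, by 9 hours 26 minutes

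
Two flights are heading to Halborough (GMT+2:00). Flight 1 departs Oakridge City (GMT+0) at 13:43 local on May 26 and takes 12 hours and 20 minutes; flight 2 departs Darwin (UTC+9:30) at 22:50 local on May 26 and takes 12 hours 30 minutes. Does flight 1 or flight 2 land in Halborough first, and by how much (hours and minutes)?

the second, by 13 minutes

Flight 1 departs at 13:43 UTC (May 26).
+12 hours and 20 minutes → arrive 02:03 UTC on May 27.
Flight 2 in UTC: 22:50 − 9:30 = 13:20 on May 26.
+12 hours 30 minutes → arrive 01:50 UTC on May 27.
Flight 2 lands earlier by 13 minutes.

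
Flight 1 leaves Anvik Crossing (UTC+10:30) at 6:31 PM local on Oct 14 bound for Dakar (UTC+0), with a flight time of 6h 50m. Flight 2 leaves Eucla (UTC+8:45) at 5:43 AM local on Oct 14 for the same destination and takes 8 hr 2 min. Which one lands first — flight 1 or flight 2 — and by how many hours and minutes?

the second, by 9 hours 51 minutes

Flight 1 in UTC: 6:31 PM − 10:30 = 8:01 AM on Oct 14.
+6 hours 50 minutes → arrive 2:51 PM UTC on Oct 14.
Flight 2 in UTC: 5:43 AM − 8:45 = 8:58 PM on Oct 13.
+8 hours and 2 minutes → arrive 5:00 AM UTC on Oct 14.
Flight 2 lands earlier by 9 hours 51 minutes.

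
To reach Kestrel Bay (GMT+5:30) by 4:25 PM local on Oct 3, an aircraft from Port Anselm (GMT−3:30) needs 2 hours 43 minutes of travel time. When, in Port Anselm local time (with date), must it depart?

Target arrival in UTC: 4:25 PM − 5:30 = 10:55 AM on Oct 3.
Subtract 2 hours 43 minutes → departure 8:12 AM UTC on Oct 3.
Port Anselm is UTC−3:30: 8:12 AM − 3:30 = 4:42 AM on Oct 3.

4:42 AM on October 3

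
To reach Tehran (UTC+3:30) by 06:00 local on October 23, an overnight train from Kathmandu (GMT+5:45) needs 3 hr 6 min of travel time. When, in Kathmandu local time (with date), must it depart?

Target arrival in UTC: 06:00 − 3:30 = 02:30 on Oct 23.
Subtract 3 hours 6 minutes → departure 23:24 UTC on Oct 22.
Kathmandu is UTC+5:45: 23:24 + 5:45 = 05:09 on Oct 23.

05:09 on Oct 23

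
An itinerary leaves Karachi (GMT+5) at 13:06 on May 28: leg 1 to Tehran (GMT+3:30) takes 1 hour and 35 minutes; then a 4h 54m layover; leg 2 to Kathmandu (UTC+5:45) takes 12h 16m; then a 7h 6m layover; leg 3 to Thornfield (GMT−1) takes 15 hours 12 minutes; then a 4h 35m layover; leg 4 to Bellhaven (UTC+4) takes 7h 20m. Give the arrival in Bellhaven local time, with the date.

Convert departure to UTC: 13:06 − 5:00 = 08:06 UTC on May 28.
Add 1 hour 35 minutes leg 1 → 09:41 UTC.
Add 4 hours 54 minutes layover in Tehran → 14:35 UTC.
Add 12 hours 16 minutes leg 2 → 02:51 UTC (May 29).
Add 7 hours and 6 minutes layover in Kathmandu → 09:57 UTC.
Add 15 hours 12 minutes leg 3 → 01:09 UTC (May 30).
Add 4 hours and 35 minutes layover in Thornfield → 05:44 UTC.
Add 7 hours and 20 minutes leg 4 → 13:04 UTC.
Bellhaven is UTC+4:00, so local arrival = 13:04 + 4:00 = 17:04 on May 30.

17:04 on May 30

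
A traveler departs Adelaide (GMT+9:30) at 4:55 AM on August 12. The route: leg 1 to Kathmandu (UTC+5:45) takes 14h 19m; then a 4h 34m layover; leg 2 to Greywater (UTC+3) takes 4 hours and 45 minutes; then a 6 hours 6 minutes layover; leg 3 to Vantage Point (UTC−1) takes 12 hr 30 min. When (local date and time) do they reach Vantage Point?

Convert departure to UTC: 4:55 AM − 9:30 = 7:25 PM UTC on Aug 11.
Add 14 hours 19 minutes leg 1 → 9:44 AM UTC (Aug 12).
Add 4 hours and 34 minutes layover in Kathmandu → 2:18 PM UTC.
Add 4 hours 45 minutes leg 2 → 7:03 PM UTC.
Add 6 hours and 6 minutes layover in Greywater → 1:09 AM UTC (Aug 13).
Add 12 hours and 30 minutes leg 3 → 1:39 PM UTC.
Vantage Point is UTC−1:00, so local arrival = 1:39 PM − 1:00 = 12:39 PM on Aug 13.

12:39 PM on August 13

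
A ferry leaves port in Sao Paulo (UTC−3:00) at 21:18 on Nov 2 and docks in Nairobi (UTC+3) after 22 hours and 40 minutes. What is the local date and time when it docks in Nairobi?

Convert departure to UTC: 21:18 + 3:00 = 00:18 UTC on Nov 3.
Add 22 hours and 40 minutes travel time → 22:58 UTC.
Nairobi is UTC+3:00, so local arrival = 22:58 + 3:00 = 01:58 on Nov 4.

01:58 on Nov 4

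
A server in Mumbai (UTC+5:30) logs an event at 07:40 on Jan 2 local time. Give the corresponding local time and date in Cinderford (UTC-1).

01:10 on Jan 2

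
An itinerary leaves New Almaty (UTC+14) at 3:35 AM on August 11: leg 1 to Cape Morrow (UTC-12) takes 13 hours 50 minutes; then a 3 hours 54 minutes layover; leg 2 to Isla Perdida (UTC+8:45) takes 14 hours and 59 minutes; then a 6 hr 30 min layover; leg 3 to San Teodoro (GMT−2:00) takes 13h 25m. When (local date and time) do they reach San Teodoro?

4:13 PM on August 12

Convert departure to UTC: 3:35 AM − 14:00 = 1:35 PM UTC on Aug 10.
Add 13 hours and 50 minutes leg 1 → 3:25 AM UTC (Aug 11).
Add 3 hours 54 minutes layover in Cape Morrow → 7:19 AM UTC.
Add 14 hours 59 minutes leg 2 → 10:18 PM UTC.
Add 6 hours and 30 minutes layover in Isla Perdida → 4:48 AM UTC (Aug 12).
Add 13 hours and 25 minutes leg 3 → 6:13 PM UTC.
San Teodoro is UTC−2:00, so local arrival = 6:13 PM − 2:00 = 4:13 PM on Aug 12.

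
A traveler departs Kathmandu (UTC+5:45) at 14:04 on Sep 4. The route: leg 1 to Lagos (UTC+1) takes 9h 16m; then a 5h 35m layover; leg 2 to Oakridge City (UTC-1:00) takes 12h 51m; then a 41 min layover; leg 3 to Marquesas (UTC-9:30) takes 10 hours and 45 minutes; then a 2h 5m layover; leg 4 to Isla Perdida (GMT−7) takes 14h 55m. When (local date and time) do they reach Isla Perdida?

09:27 on September 6

Convert departure to UTC: 14:04 − 5:45 = 08:19 UTC on Sep 4.
Add 9 hours 16 minutes leg 1 → 17:35 UTC.
Add 5 hours 35 minutes layover in Lagos → 23:10 UTC.
Add 12 hours and 51 minutes leg 2 → 12:01 UTC (Sep 5).
Add 41 minutes layover in Oakridge City → 12:42 UTC.
Add 10 hours and 45 minutes leg 3 → 23:27 UTC.
Add 2 hours and 5 minutes layover in Marquesas → 01:32 UTC (Sep 6).
Add 14 hours and 55 minutes leg 4 → 16:27 UTC.
Isla Perdida is UTC−7:00, so local arrival = 16:27 − 7:00 = 09:27 on Sep 6.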